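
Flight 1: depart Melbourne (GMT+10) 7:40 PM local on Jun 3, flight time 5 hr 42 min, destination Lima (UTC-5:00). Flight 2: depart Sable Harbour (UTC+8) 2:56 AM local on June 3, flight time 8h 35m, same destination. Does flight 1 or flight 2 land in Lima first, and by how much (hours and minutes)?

the second, by 11 hours 51 minutes

Flight 1 in UTC: 7:40 PM − 10:00 = 9:40 AM on Jun 3.
+5 hours 42 minutes → arrive 3:22 PM UTC on Jun 3.
Flight 2 in UTC: 2:56 AM − 8:00 = 6:56 PM on Jun 2.
+8 hours and 35 minutes → arrive 3:31 AM UTC on Jun 3.
Flight 2 lands earlier by 11 hours 51 minutes.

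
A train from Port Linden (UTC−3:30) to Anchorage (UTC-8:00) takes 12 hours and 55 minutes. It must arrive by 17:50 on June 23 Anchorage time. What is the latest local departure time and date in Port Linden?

Target arrival in UTC: 17:50 + 8:00 = 01:50 on Jun 24.
Subtract 12 hours 55 minutes → departure 12:55 UTC on Jun 23.
Port Linden is UTC−3:30: 12:55 − 3:30 = 09:25 on Jun 23.

09:25 on Jun 23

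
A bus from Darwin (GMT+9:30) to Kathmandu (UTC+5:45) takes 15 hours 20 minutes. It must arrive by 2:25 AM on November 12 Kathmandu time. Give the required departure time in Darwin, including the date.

2:50 PM on November 11

Target arrival in UTC: 2:25 AM − 5:45 = 8:40 PM on Nov 11.
Subtract 15 hours and 20 minutes → departure 5:20 AM UTC on Nov 11.
Darwin is UTC+9:30: 5:20 AM + 9:30 = 2:50 PM on Nov 11.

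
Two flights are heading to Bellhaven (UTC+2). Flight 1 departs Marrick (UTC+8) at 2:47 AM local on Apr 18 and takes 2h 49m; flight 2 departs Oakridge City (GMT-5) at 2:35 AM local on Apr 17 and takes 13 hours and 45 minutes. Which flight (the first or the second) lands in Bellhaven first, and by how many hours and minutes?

the second, by 16 minutes

Flight 1 in UTC: 2:47 AM − 8:00 = 6:47 PM on Apr 17.
+2 hours and 49 minutes → arrive 9:36 PM UTC on Apr 17.
Flight 2 in UTC: 2:35 AM + 5:00 = 7:35 AM on Apr 17.
+13 hours 45 minutes → arrive 9:20 PM UTC on Apr 17.
Flight 2 lands earlier by 16 minutes.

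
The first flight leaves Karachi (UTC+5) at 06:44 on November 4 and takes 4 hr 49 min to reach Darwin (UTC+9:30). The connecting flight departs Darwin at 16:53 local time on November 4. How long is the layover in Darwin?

Convert departure to UTC: 06:44 − 5:00 = 01:44 UTC on Nov 4.
Add 4 hours 49 minutes flight time → 06:33 UTC.
Darwin is UTC+9:30, so local arrival = 06:33 + 9:30 = 16:03 on Nov 4.
Layover = 16:53 − 16:03 = 50 minutes.

50 minutes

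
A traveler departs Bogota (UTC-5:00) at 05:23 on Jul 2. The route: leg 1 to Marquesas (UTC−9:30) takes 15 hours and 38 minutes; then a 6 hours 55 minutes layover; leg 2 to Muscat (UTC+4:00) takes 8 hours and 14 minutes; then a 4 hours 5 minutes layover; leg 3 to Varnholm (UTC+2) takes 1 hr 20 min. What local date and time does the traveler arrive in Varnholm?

Convert departure to UTC: 05:23 + 5:00 = 10:23 UTC on Jul 2.
Add 15 hours 38 minutes leg 1 → 02:01 UTC (Jul 3).
Add 6 hours and 55 minutes layover in Marquesas → 08:56 UTC.
Add 8 hours and 14 minutes leg 2 → 17:10 UTC.
Add 4 hours 5 minutes layover in Muscat → 21:15 UTC.
Add 1 hour and 20 minutes leg 3 → 22:35 UTC.
Varnholm is UTC+2:00, so local arrival = 22:35 + 2:00 = 00:35 on Jul 4.

00:35 on July 4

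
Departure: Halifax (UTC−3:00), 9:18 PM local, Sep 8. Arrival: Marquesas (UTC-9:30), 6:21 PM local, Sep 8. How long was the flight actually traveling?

Departure in UTC: 9:18 PM + 3:00 = 12:18 AM on Sep 9.
Arrival in UTC: 6:21 PM + 9:30 = 3:51 AM on Sep 9.
Elapsed = 3:51 AM − 12:18 AM = 3 hours 33 minutes.

3 hours 33 minutes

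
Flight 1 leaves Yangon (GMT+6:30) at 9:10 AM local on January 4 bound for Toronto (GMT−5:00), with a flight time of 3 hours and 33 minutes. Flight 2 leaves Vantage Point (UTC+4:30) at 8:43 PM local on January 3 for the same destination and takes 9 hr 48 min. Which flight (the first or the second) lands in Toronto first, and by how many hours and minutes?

Flight 1 in UTC: 9:10 AM − 6:30 = 2:40 AM on Jan 4.
+3 hours 33 minutes → arrive 6:13 AM UTC on Jan 4.
Flight 2 in UTC: 8:43 PM − 4:30 = 4:13 PM on Jan 3.
+9 hours 48 minutes → arrive 2:01 AM UTC on Jan 4.
Flight 2 lands earlier by 4 hours 12 minutes.

the second, by 4 hours 12 minutes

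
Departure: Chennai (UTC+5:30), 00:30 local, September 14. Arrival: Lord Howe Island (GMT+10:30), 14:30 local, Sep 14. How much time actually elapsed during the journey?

Departure in UTC: 00:30 − 5:30 = 19:00 on Sep 13.
Arrival in UTC: 14:30 − 10:30 = 04:00 on Sep 14.
Elapsed = 04:00 − 19:00 (+1 day) = 9 hours.

9 hours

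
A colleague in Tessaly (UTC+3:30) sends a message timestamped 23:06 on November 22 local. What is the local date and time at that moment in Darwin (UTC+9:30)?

In UTC: 23:06 − 3:30 = 19:36 on Nov 22.
Darwin is UTC+9:30: 19:36 + 9:30 = 05:06 on Nov 23.

05:06 on Nov 23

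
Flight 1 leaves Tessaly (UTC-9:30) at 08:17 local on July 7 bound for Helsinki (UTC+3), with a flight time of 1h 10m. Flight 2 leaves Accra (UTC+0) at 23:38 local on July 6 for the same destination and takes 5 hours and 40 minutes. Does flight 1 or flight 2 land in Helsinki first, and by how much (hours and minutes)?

Flight 1 in UTC: 08:17 + 9:30 = 17:47 on Jul 7.
+1 hour 10 minutes → arrive 18:57 UTC on Jul 7.
Flight 2 departs at 23:38 UTC (Jul 6).
+5 hours 40 minutes → arrive 05:18 UTC on Jul 7.
Flight 2 lands earlier by 13 hours 39 minutes.

the second, by 13 hours 39 minutes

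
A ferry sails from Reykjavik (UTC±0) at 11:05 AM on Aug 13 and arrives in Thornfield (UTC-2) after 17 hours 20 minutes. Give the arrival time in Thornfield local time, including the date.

Thornfield is 2:00 behind Reykjavik.
After 17 hours 20 minutes it is 4:25 AM (Aug 14) in Reykjavik.
Shift by the zone difference: 4:25 AM − 2:00 = 2:25 AM on Aug 14 in Thornfield.

2:25 AM on August 14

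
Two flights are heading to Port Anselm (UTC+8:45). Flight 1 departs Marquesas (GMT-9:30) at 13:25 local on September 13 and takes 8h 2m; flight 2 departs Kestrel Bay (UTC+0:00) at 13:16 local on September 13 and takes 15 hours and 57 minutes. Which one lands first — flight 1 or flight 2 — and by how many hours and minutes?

Flight 1 in UTC: 13:25 + 9:30 = 22:55 on Sep 13.
+8 hours 2 minutes → arrive 06:57 UTC on Sep 14.
Flight 2 departs at 13:16 UTC (Sep 13).
+15 hours and 57 minutes → arrive 05:13 UTC on Sep 14.
Flight 2 lands earlier by 1 hour 44 minutes.

the second, by 1 hour 44 minutes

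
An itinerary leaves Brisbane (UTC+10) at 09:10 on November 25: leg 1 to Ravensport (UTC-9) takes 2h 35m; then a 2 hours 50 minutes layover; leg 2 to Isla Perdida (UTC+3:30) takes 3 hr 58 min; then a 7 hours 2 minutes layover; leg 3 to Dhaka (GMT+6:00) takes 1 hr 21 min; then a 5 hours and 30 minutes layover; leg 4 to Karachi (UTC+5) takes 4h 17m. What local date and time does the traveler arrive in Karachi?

Convert departure to UTC: 09:10 − 10:00 = 23:10 UTC on Nov 24.
Add 2 hours and 35 minutes leg 1 → 01:45 UTC (Nov 25).
Add 2 hours and 50 minutes layover in Ravensport → 04:35 UTC.
Add 3 hours and 58 minutes leg 2 → 08:33 UTC.
Add 7 hours 2 minutes layover in Isla Perdida → 15:35 UTC.
Add 1 hour 21 minutes leg 3 → 16:56 UTC.
Add 5 hours and 30 minutes layover in Dhaka → 22:26 UTC.
Add 4 hours 17 minutes leg 4 → 02:43 UTC (Nov 26).
Karachi is UTC+5:00, so local arrival = 02:43 + 5:00 = 07:43 on Nov 26.

07:43 on November 26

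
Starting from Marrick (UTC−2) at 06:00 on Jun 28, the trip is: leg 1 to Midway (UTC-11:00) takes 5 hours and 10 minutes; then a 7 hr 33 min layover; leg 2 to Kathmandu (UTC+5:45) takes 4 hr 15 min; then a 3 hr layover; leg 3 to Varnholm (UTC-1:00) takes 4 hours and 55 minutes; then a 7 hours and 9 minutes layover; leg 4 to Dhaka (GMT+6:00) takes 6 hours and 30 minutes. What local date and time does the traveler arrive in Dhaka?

04:32 on Jun 30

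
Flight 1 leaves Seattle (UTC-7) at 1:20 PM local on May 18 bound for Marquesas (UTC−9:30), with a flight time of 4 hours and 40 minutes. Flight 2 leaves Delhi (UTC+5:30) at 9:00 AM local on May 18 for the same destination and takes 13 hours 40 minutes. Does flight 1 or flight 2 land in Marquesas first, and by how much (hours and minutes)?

the second, by 7 hours 50 minutes

Flight 1 in UTC: 1:20 PM + 7:00 = 8:20 PM on May 18.
+4 hours 40 minutes → arrive 1:00 AM UTC on May 19.
Flight 2 in UTC: 9:00 AM − 5:30 = 3:30 AM on May 18.
+13 hours 40 minutes → arrive 5:10 PM UTC on May 18.
Flight 2 lands earlier by 7 hours 50 minutes.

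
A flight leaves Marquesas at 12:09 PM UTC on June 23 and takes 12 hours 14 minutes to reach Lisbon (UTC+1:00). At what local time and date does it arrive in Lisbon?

Departure is given in UTC: 12:09 PM on Jun 23.
Add 12 hours 14 minutes → 12:23 AM UTC (Jun 24).
Lisbon is UTC+1:00: 12:23 AM + 1:00 = 1:23 AM on Jun 24.

1:23 AM on June 24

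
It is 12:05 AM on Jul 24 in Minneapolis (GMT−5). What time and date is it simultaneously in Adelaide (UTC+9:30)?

2:35 PM on July 24

In UTC: 12:05 AM + 5:00 = 5:05 AM on Jul 24.
Adelaide is UTC+9:30: 5:05 AM + 9:30 = 2:35 PM on Jul 24.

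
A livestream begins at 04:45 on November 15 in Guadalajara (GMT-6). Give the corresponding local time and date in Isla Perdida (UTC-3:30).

07:15 on Nov 15

Isla Perdida is 2:30 ahead of Guadalajara.
Shift by the zone difference: 04:45 + 2:30 = 07:15 on Nov 15 in Isla Perdida.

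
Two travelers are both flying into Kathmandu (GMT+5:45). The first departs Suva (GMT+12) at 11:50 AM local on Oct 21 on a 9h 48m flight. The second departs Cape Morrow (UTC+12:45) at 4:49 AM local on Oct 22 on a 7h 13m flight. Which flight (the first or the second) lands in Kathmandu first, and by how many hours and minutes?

Flight 1 in UTC: 11:50 AM − 12:00 = 11:50 PM on Oct 20.
+9 hours 48 minutes → arrive 9:38 AM UTC on Oct 21.
Flight 2 in UTC: 4:49 AM − 12:45 = 4:04 PM on Oct 21.
+7 hours and 13 minutes → arrive 11:17 PM UTC on Oct 21.
Flight 1 lands earlier by 13 hours 39 minutes.

the first, by 13 hours 39 minutes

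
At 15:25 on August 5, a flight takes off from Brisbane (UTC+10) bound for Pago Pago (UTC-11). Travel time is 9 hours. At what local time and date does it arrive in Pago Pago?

03:25 on August 5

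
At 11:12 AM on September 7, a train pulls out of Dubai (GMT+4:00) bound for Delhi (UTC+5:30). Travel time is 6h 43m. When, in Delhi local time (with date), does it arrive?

7:25 PM on September 7

Convert departure to UTC: 11:12 AM − 4:00 = 7:12 AM UTC on Sep 7.
Add 6 hours 43 minutes travel time → 1:55 PM UTC.
Delhi is UTC+5:30, so local arrival = 1:55 PM + 5:30 = 7:25 PM on Sep 7.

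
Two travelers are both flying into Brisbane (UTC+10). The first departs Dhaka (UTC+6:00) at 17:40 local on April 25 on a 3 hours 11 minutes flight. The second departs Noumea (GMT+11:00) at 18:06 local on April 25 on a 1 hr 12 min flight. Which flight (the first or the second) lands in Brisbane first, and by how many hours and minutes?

the second, by 6 hours 33 minutes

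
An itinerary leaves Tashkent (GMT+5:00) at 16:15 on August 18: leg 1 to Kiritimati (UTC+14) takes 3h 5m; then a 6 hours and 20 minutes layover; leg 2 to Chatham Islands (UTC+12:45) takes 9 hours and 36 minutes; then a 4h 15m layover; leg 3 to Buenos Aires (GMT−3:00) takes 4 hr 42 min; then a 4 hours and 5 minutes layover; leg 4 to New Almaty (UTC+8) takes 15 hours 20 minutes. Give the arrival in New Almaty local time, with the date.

18:38 on August 20

Convert departure to UTC: 16:15 − 5:00 = 11:15 UTC on Aug 18.
Add 3 hours 5 minutes leg 1 → 14:20 UTC.
Add 6 hours 20 minutes layover in Kiritimati → 20:40 UTC.
Add 9 hours 36 minutes leg 2 → 06:16 UTC (Aug 19).
Add 4 hours 15 minutes layover in Chatham Islands → 10:31 UTC.
Add 4 hours 42 minutes leg 3 → 15:13 UTC.
Add 4 hours 5 minutes layover in Buenos Aires → 19:18 UTC.
Add 15 hours and 20 minutes leg 4 → 10:38 UTC (Aug 20).
New Almaty is UTC+8:00, so local arrival = 10:38 + 8:00 = 18:38 on Aug 20.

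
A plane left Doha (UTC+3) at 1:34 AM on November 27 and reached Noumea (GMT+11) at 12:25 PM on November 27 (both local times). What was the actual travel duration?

2 hours 51 minutes

Noumea is 8:00 ahead of Doha.
Clock-face elapsed time (ignoring zones) is 10 hours 51 minutes.
Actual elapsed = 10 hours 51 minutes − 8:00 = 2 hours 51 minutes.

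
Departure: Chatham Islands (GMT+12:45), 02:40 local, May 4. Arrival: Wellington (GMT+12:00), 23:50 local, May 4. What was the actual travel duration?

21 hours 55 minutes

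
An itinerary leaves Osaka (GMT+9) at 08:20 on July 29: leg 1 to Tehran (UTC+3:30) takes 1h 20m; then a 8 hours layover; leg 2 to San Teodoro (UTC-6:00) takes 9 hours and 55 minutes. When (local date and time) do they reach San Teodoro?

Convert departure to UTC: 08:20 − 9:00 = 23:20 UTC on Jul 28.
Add 1 hour 20 minutes leg 1 → 00:40 UTC (Jul 29).
Add 8 hours layover in Tehran → 08:40 UTC.
Add 9 hours and 55 minutes leg 2 → 18:35 UTC.
San Teodoro is UTC−6:00, so local arrival = 18:35 − 6:00 = 12:35 on Jul 29.

12:35 on July 29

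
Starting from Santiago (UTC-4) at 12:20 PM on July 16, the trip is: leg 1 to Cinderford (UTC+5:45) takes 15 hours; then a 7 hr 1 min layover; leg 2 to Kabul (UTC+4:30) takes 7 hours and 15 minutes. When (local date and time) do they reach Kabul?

2:06 AM on Jul 18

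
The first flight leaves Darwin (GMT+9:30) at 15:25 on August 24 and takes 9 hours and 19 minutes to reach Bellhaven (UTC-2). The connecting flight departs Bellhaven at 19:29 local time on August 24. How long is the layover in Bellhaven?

Convert departure to UTC: 15:25 − 9:30 = 05:55 UTC on Aug 24.
Add 9 hours and 19 minutes flight time → 15:14 UTC.
Bellhaven is UTC−2:00, so local arrival = 15:14 − 2:00 = 13:14 on Aug 24.
Layover = 19:29 − 13:14 = 6 hours 15 minutes.

6 hours 15 minutes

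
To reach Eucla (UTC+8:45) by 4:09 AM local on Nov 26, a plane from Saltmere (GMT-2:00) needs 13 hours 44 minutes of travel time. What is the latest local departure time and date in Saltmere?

Target arrival in UTC: 4:09 AM − 8:45 = 7:24 PM on Nov 25.
Subtract 13 hours 44 minutes → departure 5:40 AM UTC on Nov 25.
Saltmere is UTC−2:00: 5:40 AM − 2:00 = 3:40 AM on Nov 25.

3:40 AM on Nov 25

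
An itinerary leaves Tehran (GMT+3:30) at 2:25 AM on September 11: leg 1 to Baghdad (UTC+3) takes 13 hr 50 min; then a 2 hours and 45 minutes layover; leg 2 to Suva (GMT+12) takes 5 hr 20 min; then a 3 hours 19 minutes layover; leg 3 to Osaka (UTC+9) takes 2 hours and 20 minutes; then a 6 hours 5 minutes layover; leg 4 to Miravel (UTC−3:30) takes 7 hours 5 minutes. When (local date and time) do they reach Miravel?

12:09 PM on Sep 12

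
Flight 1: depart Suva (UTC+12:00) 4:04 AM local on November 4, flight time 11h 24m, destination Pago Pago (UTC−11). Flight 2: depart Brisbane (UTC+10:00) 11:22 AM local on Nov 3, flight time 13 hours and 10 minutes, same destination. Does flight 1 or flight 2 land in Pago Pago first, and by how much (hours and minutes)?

Flight 1 in UTC: 4:04 AM − 12:00 = 4:04 PM on Nov 3.
+11 hours 24 minutes → arrive 3:28 AM UTC on Nov 4.
Flight 2 in UTC: 11:22 AM − 10:00 = 1:22 AM on Nov 3.
+13 hours and 10 minutes → arrive 2:32 PM UTC on Nov 3.
Flight 2 lands earlier by 12 hours 56 minutes.

the second, by 12 hours 56 minutes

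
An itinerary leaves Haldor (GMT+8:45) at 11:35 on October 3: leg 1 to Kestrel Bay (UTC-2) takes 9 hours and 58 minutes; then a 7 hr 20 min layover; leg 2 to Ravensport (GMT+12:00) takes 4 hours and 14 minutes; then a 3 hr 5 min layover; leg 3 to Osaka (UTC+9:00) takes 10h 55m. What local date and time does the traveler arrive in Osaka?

Convert departure to UTC: 11:35 − 8:45 = 02:50 UTC on Oct 3.
Add 9 hours and 58 minutes leg 1 → 12:48 UTC.
Add 7 hours and 20 minutes layover in Kestrel Bay → 20:08 UTC.
Add 4 hours 14 minutes leg 2 → 00:22 UTC (Oct 4).
Add 3 hours and 5 minutes layover in Ravensport → 03:27 UTC.
Add 10 hours and 55 minutes leg 3 → 14:22 UTC.
Osaka is UTC+9:00, so local arrival = 14:22 + 9:00 = 23:22 on Oct 4.

23:22 on Oct 4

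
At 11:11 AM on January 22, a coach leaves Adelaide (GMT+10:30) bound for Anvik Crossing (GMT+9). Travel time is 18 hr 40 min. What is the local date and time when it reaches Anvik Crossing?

Convert departure to UTC: 11:11 AM − 10:30 = 12:41 AM UTC on Jan 22.
Add 18 hours and 40 minutes travel time → 7:21 PM UTC.
Anvik Crossing is UTC+9:00, so local arrival = 7:21 PM + 9:00 = 4:21 AM on Jan 23.

4:21 AM on January 23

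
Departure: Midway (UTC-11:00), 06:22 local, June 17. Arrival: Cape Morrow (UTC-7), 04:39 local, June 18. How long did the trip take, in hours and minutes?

18 hours 17 minutes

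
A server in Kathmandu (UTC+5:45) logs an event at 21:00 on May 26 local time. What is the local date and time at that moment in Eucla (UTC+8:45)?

00:00 on May 27

In UTC: 21:00 − 5:45 = 15:15 on May 26.
Eucla is UTC+8:45: 15:15 + 8:45 = 00:00 on May 27.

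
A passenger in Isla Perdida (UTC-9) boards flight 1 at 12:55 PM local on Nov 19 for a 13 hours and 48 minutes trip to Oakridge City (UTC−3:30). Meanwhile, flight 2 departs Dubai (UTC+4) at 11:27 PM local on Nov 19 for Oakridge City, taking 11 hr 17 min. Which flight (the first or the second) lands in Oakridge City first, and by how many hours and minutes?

Flight 1 in UTC: 12:55 PM + 9:00 = 9:55 PM on Nov 19.
+13 hours 48 minutes → arrive 11:43 AM UTC on Nov 20.
Flight 2 in UTC: 11:27 PM − 4:00 = 7:27 PM on Nov 19.
+11 hours 17 minutes → arrive 6:44 AM UTC on Nov 20.
Flight 2 lands earlier by 4 hours 59 minutes.

the second, by 4 hours 59 minutes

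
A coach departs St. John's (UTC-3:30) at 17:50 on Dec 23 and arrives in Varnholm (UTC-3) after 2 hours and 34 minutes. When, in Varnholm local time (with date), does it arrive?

Convert departure to UTC: 17:50 + 3:30 = 21:20 UTC on Dec 23.
Add 2 hours and 34 minutes travel time → 23:54 UTC.
Varnholm is UTC−3:00, so local arrival = 23:54 − 3:00 = 20:54 on Dec 23.

20:54 on December 23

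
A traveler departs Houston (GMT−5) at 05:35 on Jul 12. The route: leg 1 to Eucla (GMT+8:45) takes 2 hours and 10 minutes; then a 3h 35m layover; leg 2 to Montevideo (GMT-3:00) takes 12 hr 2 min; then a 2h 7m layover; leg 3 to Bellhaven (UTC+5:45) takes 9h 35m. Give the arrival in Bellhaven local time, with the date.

Convert departure to UTC: 05:35 + 5:00 = 10:35 UTC on Jul 12.
Add 2 hours 10 minutes leg 1 → 12:45 UTC.
Add 3 hours and 35 minutes layover in Eucla → 16:20 UTC.
Add 12 hours 2 minutes leg 2 → 04:22 UTC (Jul 13).
Add 2 hours and 7 minutes layover in Montevideo → 06:29 UTC.
Add 9 hours and 35 minutes leg 3 → 16:04 UTC.
Bellhaven is UTC+5:45, so local arrival = 16:04 + 5:45 = 21:49 on Jul 13.

21:49 on July 13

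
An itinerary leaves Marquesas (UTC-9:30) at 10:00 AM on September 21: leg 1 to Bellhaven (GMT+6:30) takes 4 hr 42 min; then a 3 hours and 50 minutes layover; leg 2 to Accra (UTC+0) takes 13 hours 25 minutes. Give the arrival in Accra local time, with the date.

5:27 PM on Sep 22

Convert departure to UTC: 10:00 AM + 9:30 = 7:30 PM UTC on Sep 21.
Add 4 hours 42 minutes leg 1 → 12:12 AM UTC (Sep 22).
Add 3 hours and 50 minutes layover in Bellhaven → 4:02 AM UTC.
Add 13 hours and 25 minutes leg 2 → 5:27 PM UTC.
Accra is UTC+0, so local arrival is the same: 5:27 PM on Sep 22.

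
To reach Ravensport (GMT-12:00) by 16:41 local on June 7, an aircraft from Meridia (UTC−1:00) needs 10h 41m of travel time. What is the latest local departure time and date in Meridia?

17:00 on Jun 7

Target arrival in UTC: 16:41 + 12:00 = 04:41 on Jun 8.
Subtract 10 hours and 41 minutes → departure 18:00 UTC on Jun 7.
Meridia is UTC−1:00: 18:00 − 1:00 = 17:00 on Jun 7.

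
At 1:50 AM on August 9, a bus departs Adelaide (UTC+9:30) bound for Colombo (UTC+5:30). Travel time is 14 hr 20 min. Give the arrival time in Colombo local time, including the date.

Convert departure to UTC: 1:50 AM − 9:30 = 4:20 PM UTC on Aug 8.
Add 14 hours and 20 minutes travel time → 6:40 AM UTC (Aug 9).
Colombo is UTC+5:30, so local arrival = 6:40 AM + 5:30 = 12:10 PM on Aug 9.

12:10 PM on Aug 9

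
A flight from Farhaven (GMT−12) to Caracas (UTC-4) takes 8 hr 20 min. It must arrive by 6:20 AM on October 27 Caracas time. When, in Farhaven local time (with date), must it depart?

2:00 PM on October 26

Target arrival in UTC: 6:20 AM + 4:00 = 10:20 AM on Oct 27.
Subtract 8 hours 20 minutes → departure 2:00 AM UTC on Oct 27.
Farhaven is UTC−12:00: 2:00 AM − 12:00 = 2:00 PM on Oct 26.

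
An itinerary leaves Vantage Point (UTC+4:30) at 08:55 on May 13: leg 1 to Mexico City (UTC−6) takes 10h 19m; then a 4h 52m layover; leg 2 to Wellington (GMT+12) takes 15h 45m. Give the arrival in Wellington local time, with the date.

23:21 on May 14

Convert departure to UTC: 08:55 − 4:30 = 04:25 UTC on May 13.
Add 10 hours and 19 minutes leg 1 → 14:44 UTC.
Add 4 hours and 52 minutes layover in Mexico City → 19:36 UTC.
Add 15 hours and 45 minutes leg 2 → 11:21 UTC (May 14).
Wellington is UTC+12:00, so local arrival = 11:21 + 12:00 = 23:21 on May 14.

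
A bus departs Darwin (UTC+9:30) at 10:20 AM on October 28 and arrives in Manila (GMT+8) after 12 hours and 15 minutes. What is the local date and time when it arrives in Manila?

9:05 PM on October 28

Convert departure to UTC: 10:20 AM − 9:30 = 12:50 AM UTC on Oct 28.
Add 12 hours 15 minutes travel time → 1:05 PM UTC.
Manila is UTC+8:00, so local arrival = 1:05 PM + 8:00 = 9:05 PM on Oct 28.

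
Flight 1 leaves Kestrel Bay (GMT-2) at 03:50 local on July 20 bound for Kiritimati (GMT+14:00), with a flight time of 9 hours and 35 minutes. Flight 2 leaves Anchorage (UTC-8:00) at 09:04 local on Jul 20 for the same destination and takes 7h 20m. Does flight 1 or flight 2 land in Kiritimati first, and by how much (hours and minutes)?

the first, by 8 hours 59 minutes

Flight 1 in UTC: 03:50 + 2:00 = 05:50 on Jul 20.
+9 hours and 35 minutes → arrive 15:25 UTC on Jul 20.
Flight 2 in UTC: 09:04 + 8:00 = 17:04 on Jul 20.
+7 hours and 20 minutes → arrive 00:24 UTC on Jul 21.
Flight 1 lands earlier by 8 hours 59 minutes.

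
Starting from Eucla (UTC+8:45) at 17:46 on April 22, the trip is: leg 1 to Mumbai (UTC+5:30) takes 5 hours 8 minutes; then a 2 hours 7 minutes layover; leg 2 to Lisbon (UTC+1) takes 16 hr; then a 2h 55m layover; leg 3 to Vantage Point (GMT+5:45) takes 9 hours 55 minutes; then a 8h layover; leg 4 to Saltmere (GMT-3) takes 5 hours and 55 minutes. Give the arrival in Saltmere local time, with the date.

Convert departure to UTC: 17:46 − 8:45 = 09:01 UTC on Apr 22.
Add 5 hours and 8 minutes leg 1 → 14:09 UTC.
Add 2 hours 7 minutes layover in Mumbai → 16:16 UTC.
Add 16 hours leg 2 → 08:16 UTC (Apr 23).
Add 2 hours 55 minutes layover in Lisbon → 11:11 UTC.
Add 9 hours and 55 minutes leg 3 → 21:06 UTC.
Add 8 hours layover in Vantage Point → 05:06 UTC (Apr 24).
Add 5 hours 55 minutes leg 4 → 11:01 UTC.
Saltmere is UTC−3:00, so local arrival = 11:01 − 3:00 = 08:01 on Apr 24.

08:01 on Apr 24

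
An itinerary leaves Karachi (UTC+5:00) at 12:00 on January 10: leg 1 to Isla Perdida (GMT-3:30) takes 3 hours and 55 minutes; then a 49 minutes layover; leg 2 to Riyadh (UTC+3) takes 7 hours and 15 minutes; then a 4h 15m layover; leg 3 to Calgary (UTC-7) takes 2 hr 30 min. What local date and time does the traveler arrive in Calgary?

Convert departure to UTC: 12:00 − 5:00 = 07:00 UTC on Jan 10.
Add 3 hours and 55 minutes leg 1 → 10:55 UTC.
Add 49 minutes layover in Isla Perdida → 11:44 UTC.
Add 7 hours 15 minutes leg 2 → 18:59 UTC.
Add 4 hours 15 minutes layover in Riyadh → 23:14 UTC.
Add 2 hours and 30 minutes leg 3 → 01:44 UTC (Jan 11).
Calgary is UTC−7:00, so local arrival = 01:44 − 7:00 = 18:44 on Jan 10.

18:44 on January 10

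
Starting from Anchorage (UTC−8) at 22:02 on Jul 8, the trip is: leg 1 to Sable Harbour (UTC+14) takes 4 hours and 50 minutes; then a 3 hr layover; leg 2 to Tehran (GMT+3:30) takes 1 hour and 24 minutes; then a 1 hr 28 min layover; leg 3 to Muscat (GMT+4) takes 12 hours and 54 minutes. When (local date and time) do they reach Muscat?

09:38 on Jul 10

Convert departure to UTC: 22:02 + 8:00 = 06:02 UTC on Jul 9.
Add 4 hours 50 minutes leg 1 → 10:52 UTC.
Add 3 hours layover in Sable Harbour → 13:52 UTC.
Add 1 hour and 24 minutes leg 2 → 15:16 UTC.
Add 1 hour 28 minutes layover in Tehran → 16:44 UTC.
Add 12 hours 54 minutes leg 3 → 05:38 UTC (Jul 10).
Muscat is UTC+4:00, so local arrival = 05:38 + 4:00 = 09:38 on Jul 10.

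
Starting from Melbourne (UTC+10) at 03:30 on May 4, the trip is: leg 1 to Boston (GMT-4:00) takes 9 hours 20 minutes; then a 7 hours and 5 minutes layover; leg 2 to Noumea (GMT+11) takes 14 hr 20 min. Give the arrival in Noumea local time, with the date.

Convert departure to UTC: 03:30 − 10:00 = 17:30 UTC on May 3.
Add 9 hours and 20 minutes leg 1 → 02:50 UTC (May 4).
Add 7 hours 5 minutes layover in Boston → 09:55 UTC.
Add 14 hours and 20 minutes leg 2 → 00:15 UTC (May 5).
Noumea is UTC+11:00, so local arrival = 00:15 + 11:00 = 11:15 on May 5.

11:15 on May 5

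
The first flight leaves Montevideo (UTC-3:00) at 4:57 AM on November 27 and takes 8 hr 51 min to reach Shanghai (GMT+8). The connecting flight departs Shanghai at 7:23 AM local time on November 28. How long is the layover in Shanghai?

Convert departure to UTC: 4:57 AM + 3:00 = 7:57 AM UTC on Nov 27.
Add 8 hours 51 minutes flight time → 4:48 PM UTC.
Shanghai is UTC+8:00, so local arrival = 4:48 PM + 8:00 = 12:48 AM on Nov 28.
Layover = 7:23 AM − 12:48 AM = 6 hours 35 minutes.

6 hours 35 minutes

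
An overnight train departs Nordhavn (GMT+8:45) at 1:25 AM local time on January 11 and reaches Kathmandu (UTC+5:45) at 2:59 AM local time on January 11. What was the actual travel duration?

Departure in UTC: 1:25 AM − 8:45 = 4:40 PM on Jan 10.
Arrival in UTC: 2:59 AM − 5:45 = 9:14 PM on Jan 10.
Elapsed = 9:14 PM − 4:40 PM = 4 hours 34 minutes.

4 hours 34 minutes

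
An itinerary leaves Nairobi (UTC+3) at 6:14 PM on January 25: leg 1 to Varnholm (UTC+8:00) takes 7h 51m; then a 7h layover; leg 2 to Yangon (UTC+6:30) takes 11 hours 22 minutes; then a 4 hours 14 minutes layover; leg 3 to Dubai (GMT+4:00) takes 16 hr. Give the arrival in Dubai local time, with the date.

5:41 PM on Jan 27

Convert departure to UTC: 6:14 PM − 3:00 = 3:14 PM UTC on Jan 25.
Add 7 hours 51 minutes leg 1 → 11:05 PM UTC.
Add 7 hours layover in Varnholm → 6:05 AM UTC (Jan 26).
Add 11 hours 22 minutes leg 2 → 5:27 PM UTC.
Add 4 hours 14 minutes layover in Yangon → 9:41 PM UTC.
Add 16 hours leg 3 → 1:41 PM UTC (Jan 27).
Dubai is UTC+4:00, so local arrival = 1:41 PM + 4:00 = 5:41 PM on Jan 27.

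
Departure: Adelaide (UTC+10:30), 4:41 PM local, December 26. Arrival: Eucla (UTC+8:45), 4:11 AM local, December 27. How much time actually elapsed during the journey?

13 hours 15 minutes

Departure in UTC: 4:41 PM − 10:30 = 6:11 AM on Dec 26.
Arrival in UTC: 4:11 AM − 8:45 = 7:26 PM on Dec 26.
Elapsed = 7:26 PM − 6:11 AM = 13 hours 15 minutes.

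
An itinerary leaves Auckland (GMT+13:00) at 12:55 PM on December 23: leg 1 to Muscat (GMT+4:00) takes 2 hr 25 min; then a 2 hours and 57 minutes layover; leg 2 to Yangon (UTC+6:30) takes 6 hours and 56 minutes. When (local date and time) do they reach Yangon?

Convert departure to UTC: 12:55 PM − 13:00 = 11:55 PM UTC on Dec 22.
Add 2 hours and 25 minutes leg 1 → 2:20 AM UTC (Dec 23).
Add 2 hours and 57 minutes layover in Muscat → 5:17 AM UTC.
Add 6 hours 56 minutes leg 2 → 12:13 PM UTC.
Yangon is UTC+6:30, so local arrival = 12:13 PM + 6:30 = 6:43 PM on Dec 23.

6:43 PM on December 23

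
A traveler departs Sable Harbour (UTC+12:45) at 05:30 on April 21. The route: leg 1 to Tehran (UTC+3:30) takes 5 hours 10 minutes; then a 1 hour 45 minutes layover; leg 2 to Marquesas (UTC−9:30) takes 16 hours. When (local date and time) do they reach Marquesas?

06:10 on Apr 21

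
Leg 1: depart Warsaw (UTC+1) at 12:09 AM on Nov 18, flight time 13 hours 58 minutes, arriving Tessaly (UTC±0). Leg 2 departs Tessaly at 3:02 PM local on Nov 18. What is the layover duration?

1 hour 55 minutes

Convert departure to UTC: 12:09 AM − 1:00 = 11:09 PM UTC on Nov 17.
Add 13 hours 58 minutes flight time → 1:07 PM UTC (Nov 18).
Tessaly is UTC+0, so local arrival is the same: 1:07 PM on Nov 18.
Layover = 3:02 PM − 1:07 PM = 1 hour 55 minutes.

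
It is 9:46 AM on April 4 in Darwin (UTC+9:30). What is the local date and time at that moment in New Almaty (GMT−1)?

In UTC: 9:46 AM − 9:30 = 12:16 AM on Apr 4.
New Almaty is UTC−1:00: 12:16 AM − 1:00 = 11:16 PM on Apr 3.

11:16 PM on April 3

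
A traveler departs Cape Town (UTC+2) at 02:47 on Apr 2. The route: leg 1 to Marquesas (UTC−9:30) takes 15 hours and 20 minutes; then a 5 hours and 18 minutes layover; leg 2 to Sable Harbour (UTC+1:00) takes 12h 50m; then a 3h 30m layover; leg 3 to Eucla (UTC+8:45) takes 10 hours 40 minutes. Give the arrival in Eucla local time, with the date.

09:10 on Apr 4

Convert departure to UTC: 02:47 − 2:00 = 00:47 UTC on Apr 2.
Add 15 hours and 20 minutes leg 1 → 16:07 UTC.
Add 5 hours 18 minutes layover in Marquesas → 21:25 UTC.
Add 12 hours 50 minutes leg 2 → 10:15 UTC (Apr 3).
Add 3 hours and 30 minutes layover in Sable Harbour → 13:45 UTC.
Add 10 hours and 40 minutes leg 3 → 00:25 UTC (Apr 4).
Eucla is UTC+8:45, so local arrival = 00:25 + 8:45 = 09:10 on Apr 4.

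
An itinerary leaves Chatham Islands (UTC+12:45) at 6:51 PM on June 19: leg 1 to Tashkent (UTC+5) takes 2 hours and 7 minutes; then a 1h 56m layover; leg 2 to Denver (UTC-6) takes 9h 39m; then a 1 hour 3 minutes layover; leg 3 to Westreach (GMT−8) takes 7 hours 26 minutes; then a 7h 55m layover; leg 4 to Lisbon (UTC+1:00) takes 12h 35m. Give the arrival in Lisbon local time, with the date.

1:47 AM on June 21

Convert departure to UTC: 6:51 PM − 12:45 = 6:06 AM UTC on Jun 19.
Add 2 hours and 7 minutes leg 1 → 8:13 AM UTC.
Add 1 hour 56 minutes layover in Tashkent → 10:09 AM UTC.
Add 9 hours 39 minutes leg 2 → 7:48 PM UTC.
Add 1 hour and 3 minutes layover in Denver → 8:51 PM UTC.
Add 7 hours 26 minutes leg 3 → 4:17 AM UTC (Jun 20).
Add 7 hours and 55 minutes layover in Westreach → 12:12 PM UTC.
Add 12 hours and 35 minutes leg 4 → 12:47 AM UTC (Jun 21).
Lisbon is UTC+1:00, so local arrival = 12:47 AM + 1:00 = 1:47 AM on Jun 21.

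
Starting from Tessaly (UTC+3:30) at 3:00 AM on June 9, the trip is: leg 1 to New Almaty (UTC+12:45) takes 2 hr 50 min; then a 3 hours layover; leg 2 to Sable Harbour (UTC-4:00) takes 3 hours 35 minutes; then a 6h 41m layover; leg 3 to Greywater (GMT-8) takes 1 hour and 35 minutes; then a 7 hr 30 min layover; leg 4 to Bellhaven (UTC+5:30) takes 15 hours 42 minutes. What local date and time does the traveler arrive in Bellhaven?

Convert departure to UTC: 3:00 AM − 3:30 = 11:30 PM UTC on Jun 8.
Add 2 hours 50 minutes leg 1 → 2:20 AM UTC (Jun 9).
Add 3 hours layover in New Almaty → 5:20 AM UTC.
Add 3 hours 35 minutes leg 2 → 8:55 AM UTC.
Add 6 hours and 41 minutes layover in Sable Harbour → 3:36 PM UTC.
Add 1 hour 35 minutes leg 3 → 5:11 PM UTC.
Add 7 hours and 30 minutes layover in Greywater → 12:41 AM UTC (Jun 10).
Add 15 hours and 42 minutes leg 4 → 4:23 PM UTC.
Bellhaven is UTC+5:30, so local arrival = 4:23 PM + 5:30 = 9:53 PM on Jun 10.

9:53 PM on Jun 10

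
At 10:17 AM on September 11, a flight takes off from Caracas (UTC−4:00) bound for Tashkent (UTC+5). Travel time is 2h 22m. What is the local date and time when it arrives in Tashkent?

9:39 PM on September 11

Tashkent is 9:00 ahead of Caracas.
After 2 hours and 22 minutes it is 12:39 PM in Caracas.
Shift by the zone difference: 12:39 PM + 9:00 = 9:39 PM on Sep 11 in Tashkent.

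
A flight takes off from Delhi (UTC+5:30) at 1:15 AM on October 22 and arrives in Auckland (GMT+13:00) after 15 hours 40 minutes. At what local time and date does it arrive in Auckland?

Convert departure to UTC: 1:15 AM − 5:30 = 7:45 PM UTC on Oct 21.
Add 15 hours and 40 minutes travel time → 11:25 AM UTC (Oct 22).
Auckland is UTC+13:00, so local arrival = 11:25 AM + 13:00 = 12:25 AM on Oct 23.

12:25 AM on October 23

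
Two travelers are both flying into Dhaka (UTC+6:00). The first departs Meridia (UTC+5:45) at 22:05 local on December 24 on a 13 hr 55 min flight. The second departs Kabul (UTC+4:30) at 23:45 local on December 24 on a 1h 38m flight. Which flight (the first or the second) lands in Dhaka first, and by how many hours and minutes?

the second, by 9 hours 22 minutes

Flight 1 in UTC: 22:05 − 5:45 = 16:20 on Dec 24.
+13 hours 55 minutes → arrive 06:15 UTC on Dec 25.
Flight 2 in UTC: 23:45 − 4:30 = 19:15 on Dec 24.
+1 hour 38 minutes → arrive 20:53 UTC on Dec 24.
Flight 2 lands earlier by 9 hours 22 minutes.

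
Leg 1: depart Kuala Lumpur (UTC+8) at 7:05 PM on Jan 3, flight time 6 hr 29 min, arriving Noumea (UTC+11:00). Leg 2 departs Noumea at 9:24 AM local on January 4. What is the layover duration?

4 hours 50 minutes

Convert departure to UTC: 7:05 PM − 8:00 = 11:05 AM UTC on Jan 3.
Add 6 hours and 29 minutes flight time → 5:34 PM UTC.
Noumea is UTC+11:00, so local arrival = 5:34 PM + 11:00 = 4:34 AM on Jan 4.
Layover = 9:24 AM − 4:34 AM = 4 hours 50 minutes.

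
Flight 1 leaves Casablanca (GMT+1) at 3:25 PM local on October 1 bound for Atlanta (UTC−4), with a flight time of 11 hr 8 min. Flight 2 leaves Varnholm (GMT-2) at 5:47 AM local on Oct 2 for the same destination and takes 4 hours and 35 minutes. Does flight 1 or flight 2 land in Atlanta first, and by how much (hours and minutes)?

the first, by 10 hours 49 minutes

Flight 1 in UTC: 3:25 PM − 1:00 = 2:25 PM on Oct 1.
+11 hours and 8 minutes → arrive 1:33 AM UTC on Oct 2.
Flight 2 in UTC: 5:47 AM + 2:00 = 7:47 AM on Oct 2.
+4 hours 35 minutes → arrive 12:22 PM UTC on Oct 2.
Flight 1 lands earlier by 10 hours 49 minutes.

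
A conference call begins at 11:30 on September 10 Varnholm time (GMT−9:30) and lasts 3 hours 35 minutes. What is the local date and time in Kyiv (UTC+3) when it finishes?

Convert start to UTC: 11:30 + 9:30 = 21:00 UTC on Sep 10.
Add 3 hours 35 minutes duration → 00:35 UTC (Sep 11).
Kyiv is UTC+3:00, so local end time = 00:35 + 3:00 = 03:35 on Sep 11.

03:35 on September 11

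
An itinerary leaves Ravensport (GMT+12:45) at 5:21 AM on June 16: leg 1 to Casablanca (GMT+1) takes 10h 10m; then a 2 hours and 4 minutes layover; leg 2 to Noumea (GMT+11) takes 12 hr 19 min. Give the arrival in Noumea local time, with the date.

4:09 AM on June 17

Convert departure to UTC: 5:21 AM − 12:45 = 4:36 PM UTC on Jun 15.
Add 10 hours and 10 minutes leg 1 → 2:46 AM UTC (Jun 16).
Add 2 hours and 4 minutes layover in Casablanca → 4:50 AM UTC.
Add 12 hours 19 minutes leg 2 → 5:09 PM UTC.
Noumea is UTC+11:00, so local arrival = 5:09 PM + 11:00 = 4:09 AM on Jun 17.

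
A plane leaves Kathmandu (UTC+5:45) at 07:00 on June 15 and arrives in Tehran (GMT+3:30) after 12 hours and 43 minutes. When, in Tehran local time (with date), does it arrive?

17:28 on June 15

Convert departure to UTC: 07:00 − 5:45 = 01:15 UTC on Jun 15.
Add 12 hours 43 minutes travel time → 13:58 UTC.
Tehran is UTC+3:30, so local arrival = 13:58 + 3:30 = 17:28 on Jun 15.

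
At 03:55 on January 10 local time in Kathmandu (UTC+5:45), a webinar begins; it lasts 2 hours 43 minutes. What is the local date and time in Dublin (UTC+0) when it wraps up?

00:53 on January 10

Dublin is 5:45 behind Kathmandu.
After 2 hours and 43 minutes it is 06:38 in Kathmandu.
Shift by the zone difference: 06:38 − 5:45 = 00:53 on Jan 10 in Dublin.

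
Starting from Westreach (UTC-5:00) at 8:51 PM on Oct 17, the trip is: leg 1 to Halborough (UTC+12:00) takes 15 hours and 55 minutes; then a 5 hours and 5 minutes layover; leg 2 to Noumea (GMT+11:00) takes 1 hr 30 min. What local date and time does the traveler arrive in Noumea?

11:21 AM on October 19

Convert departure to UTC: 8:51 PM + 5:00 = 1:51 AM UTC on Oct 18.
Add 15 hours 55 minutes leg 1 → 5:46 PM UTC.
Add 5 hours and 5 minutes layover in Halborough → 10:51 PM UTC.
Add 1 hour and 30 minutes leg 2 → 12:21 AM UTC (Oct 19).
Noumea is UTC+11:00, so local arrival = 12:21 AM + 11:00 = 11:21 AM on Oct 19.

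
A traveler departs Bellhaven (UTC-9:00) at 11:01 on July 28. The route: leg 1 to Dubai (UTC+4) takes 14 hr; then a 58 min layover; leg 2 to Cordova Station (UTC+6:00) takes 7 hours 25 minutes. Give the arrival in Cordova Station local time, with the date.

Convert departure to UTC: 11:01 + 9:00 = 20:01 UTC on Jul 28.
Add 14 hours leg 1 → 10:01 UTC (Jul 29).
Add 58 minutes layover in Dubai → 10:59 UTC.
Add 7 hours 25 minutes leg 2 → 18:24 UTC.
Cordova Station is UTC+6:00, so local arrival = 18:24 + 6:00 = 00:24 on Jul 30.

00:24 on July 30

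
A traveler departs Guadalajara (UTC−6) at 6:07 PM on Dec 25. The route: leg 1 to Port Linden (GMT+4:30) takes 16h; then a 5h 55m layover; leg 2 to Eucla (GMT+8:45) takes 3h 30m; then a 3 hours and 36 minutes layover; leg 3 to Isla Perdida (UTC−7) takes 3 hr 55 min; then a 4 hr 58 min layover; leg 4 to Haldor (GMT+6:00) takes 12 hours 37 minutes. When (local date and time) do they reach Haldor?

8:38 AM on December 28

Convert departure to UTC: 6:07 PM + 6:00 = 12:07 AM UTC on Dec 26.
Add 16 hours leg 1 → 4:07 PM UTC.
Add 5 hours 55 minutes layover in Port Linden → 10:02 PM UTC.
Add 3 hours 30 minutes leg 2 → 1:32 AM UTC (Dec 27).
Add 3 hours and 36 minutes layover in Eucla → 5:08 AM UTC.
Add 3 hours and 55 minutes leg 3 → 9:03 AM UTC.
Add 4 hours 58 minutes layover in Isla Perdida → 2:01 PM UTC.
Add 12 hours and 37 minutes leg 4 → 2:38 AM UTC (Dec 28).
Haldor is UTC+6:00, so local arrival = 2:38 AM + 6:00 = 8:38 AM on Dec 28.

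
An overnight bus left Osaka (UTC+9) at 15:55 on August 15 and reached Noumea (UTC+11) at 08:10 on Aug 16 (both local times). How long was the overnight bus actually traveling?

14 hours 15 minutes

Noumea is 2:00 ahead of Osaka.
Clock-face elapsed time (ignoring zones) is 16 hours 15 minutes.
Actual elapsed = 16 hours 15 minutes − 2:00 = 14 hours 15 minutes.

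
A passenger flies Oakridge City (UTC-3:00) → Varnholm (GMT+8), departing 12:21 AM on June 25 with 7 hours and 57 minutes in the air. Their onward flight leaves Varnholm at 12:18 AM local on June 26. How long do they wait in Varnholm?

5 hours

Convert departure to UTC: 12:21 AM + 3:00 = 3:21 AM UTC on Jun 25.
Add 7 hours 57 minutes flight time → 11:18 AM UTC.
Varnholm is UTC+8:00, so local arrival = 11:18 AM + 8:00 = 7:18 PM on Jun 25.
Layover = 12:18 AM − 7:18 PM (+1 day) = 5 hours.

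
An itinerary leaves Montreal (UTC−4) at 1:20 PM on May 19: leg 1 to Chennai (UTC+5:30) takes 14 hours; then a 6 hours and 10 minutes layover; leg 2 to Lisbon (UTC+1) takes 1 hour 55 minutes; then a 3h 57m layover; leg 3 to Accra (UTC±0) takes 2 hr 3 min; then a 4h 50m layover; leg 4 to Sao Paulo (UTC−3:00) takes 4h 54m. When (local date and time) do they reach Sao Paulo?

4:09 AM on May 21

Convert departure to UTC: 1:20 PM + 4:00 = 5:20 PM UTC on May 19.
Add 14 hours leg 1 → 7:20 AM UTC (May 20).
Add 6 hours and 10 minutes layover in Chennai → 1:30 PM UTC.
Add 1 hour and 55 minutes leg 2 → 3:25 PM UTC.
Add 3 hours 57 minutes layover in Lisbon → 7:22 PM UTC.
Add 2 hours and 3 minutes leg 3 → 9:25 PM UTC.
Add 4 hours and 50 minutes layover in Accra → 2:15 AM UTC (May 21).
Add 4 hours 54 minutes leg 4 → 7:09 AM UTC.
Sao Paulo is UTC−3:00, so local arrival = 7:09 AM − 3:00 = 4:09 AM on May 21.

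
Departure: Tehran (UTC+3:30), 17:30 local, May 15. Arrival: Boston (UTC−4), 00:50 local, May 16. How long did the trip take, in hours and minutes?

14 hours 50 minutes

Boston is 7:30 behind Tehran.
Clock-face elapsed time (ignoring zones) is 7 hours 20 minutes.
Actual elapsed = 7 hours 20 minutes + 7:30 = 14 hours 50 minutes.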